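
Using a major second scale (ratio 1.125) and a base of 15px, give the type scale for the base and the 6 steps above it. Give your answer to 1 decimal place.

Step 0: 15px
Step 1: 15.0 × 1.125 = 16.9
Step 2: 15.0 × 1.125² = 19.0
Step 3: 15.0 × 1.125³ = 21.4
Step 4: 15.0 × 1.125⁴ = 24.0
Step 5: 15.0 × 1.125⁵ = 27.0
Step 6: 15.0 × 1.125⁶ = 30.4

15.0px, 16.9px, 19.0px, 21.4px, 24.0px, 27.0px, 30.4px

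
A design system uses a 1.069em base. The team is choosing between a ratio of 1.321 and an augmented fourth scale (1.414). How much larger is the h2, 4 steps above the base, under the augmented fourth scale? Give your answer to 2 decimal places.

1.02em

At 1.321: 1.069 × 1.321⁴ = 3.2553em
Augmented fourth: 1.069 × 1.414⁴ = 4.2734em
Difference: 4.2734 − 3.2553 = 1.0181em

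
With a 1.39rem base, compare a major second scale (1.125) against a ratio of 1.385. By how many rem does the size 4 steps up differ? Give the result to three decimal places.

Major second: 1.39 × 1.125⁴ = 2.22651rem
At 1.385: 1.39 × 1.385⁴ = 5.11463rem
Difference: 5.11463 − 2.22651 = 2.88812rem

2.888rem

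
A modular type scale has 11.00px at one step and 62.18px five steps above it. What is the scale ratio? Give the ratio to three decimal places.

1.414

The ratio satisfies 11.00 × r⁵ = 62.18, so r = (62.18 / 11.00)^(1/5).
r = 5.6527^(1/5) ≈ 1.4140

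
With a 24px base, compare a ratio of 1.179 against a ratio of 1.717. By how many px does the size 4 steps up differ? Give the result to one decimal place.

At 1.179: 24.0 × 1.179⁴ = 46.373px
At 1.717: 24.0 × 1.717⁴ = 208.589px
Difference: 208.589 − 46.373 = 162.216px

162.2px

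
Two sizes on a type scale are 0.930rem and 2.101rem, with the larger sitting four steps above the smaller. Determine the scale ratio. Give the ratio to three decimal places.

r⁴ = 2.101 / 0.930, so r = (2.101/0.930)^(1/4).
r = 2.2591^(1/4) ≈ 1.2260

1.226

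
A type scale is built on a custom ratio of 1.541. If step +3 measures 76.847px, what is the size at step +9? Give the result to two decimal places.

1029.06px

76.847 × 1.541⁶ = 76.847 × 13.39109 ≈ 1029.065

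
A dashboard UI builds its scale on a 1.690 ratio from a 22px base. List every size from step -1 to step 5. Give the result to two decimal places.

13.02px, 22.00px, 37.18px, 62.83px, 106.19px, 179.46px, 303.29px

Step -1: 22.0 ÷ 1.690 = 13.02
Step 0: 22px
Step 1: 22.0 × 1.690 = 37.18
Step 2: 22.0 × 1.690² = 62.83
Step 3: 22.0 × 1.690³ = 106.19
Step 4: 22.0 × 1.690⁴ = 179.46
Step 5: 22.0 × 1.690⁵ = 303.29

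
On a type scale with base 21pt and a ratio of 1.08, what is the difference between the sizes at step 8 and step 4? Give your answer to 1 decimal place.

Step 4: 21.0 × 1.08⁴ = 28.570pt
Step 8: 21.0 × 1.08⁸ = 38.870pt
Difference: 38.870 − 28.570 = 10.300pt

10.3pt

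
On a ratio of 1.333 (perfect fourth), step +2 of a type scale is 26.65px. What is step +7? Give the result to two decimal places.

26.65 × 1.333⁵ = 26.65 × 4.20873 ≈ 112.163

112.16px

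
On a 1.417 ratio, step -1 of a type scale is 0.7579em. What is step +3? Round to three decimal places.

Moving from step -1 to step +3 is 4 steps up, so multiply by r⁴.
0.7579 × 1.417⁴ = 0.7579 × 4.03162 ≈ 3.056

3.056em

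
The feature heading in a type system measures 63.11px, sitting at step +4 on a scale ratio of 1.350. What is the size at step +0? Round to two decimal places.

19.00px

63.11 ÷ 1.350⁴ = 63.11 ÷ 3.32151 ≈ 19.000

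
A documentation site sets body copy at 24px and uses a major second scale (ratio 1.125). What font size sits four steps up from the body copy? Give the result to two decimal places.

38.44px

24.0 × 1.125⁴ = 24.0 × 1.60181 ≈ 38.44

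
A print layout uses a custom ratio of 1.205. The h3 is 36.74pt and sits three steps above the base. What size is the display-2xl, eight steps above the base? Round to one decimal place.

93.3pt

36.74 × 1.205⁵ = 36.74 × 2.54059 ≈ 93.341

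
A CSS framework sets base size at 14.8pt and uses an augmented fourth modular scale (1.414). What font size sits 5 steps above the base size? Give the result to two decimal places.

Every step multiplies by the scale ratio.
14.8 × 1.414⁵ = 14.8 × 5.65258 ≈ 83.66

83.66pt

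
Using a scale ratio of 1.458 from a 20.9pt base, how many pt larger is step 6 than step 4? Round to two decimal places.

Step 4: 20.9 × 1.458⁴ = 94.4444pt
Step 6: 20.9 × 1.458⁶ = 200.7666pt
Difference: 200.7666 − 94.4444 = 106.3222pt

106.32pt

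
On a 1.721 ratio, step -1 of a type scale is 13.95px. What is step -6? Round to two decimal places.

0.92px

Moving from step -1 to step -6 is 5 steps down, so divide by r⁵.
13.95 ÷ 1.721⁵ = 13.95 ÷ 15.09748 ≈ 0.924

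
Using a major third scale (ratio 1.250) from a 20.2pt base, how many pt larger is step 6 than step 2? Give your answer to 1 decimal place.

Step 2: 20.2 × 1.250² = 31.562pt
Step 6: 20.2 × 1.250⁶ = 77.057pt
Difference: 77.057 − 31.562 = 45.495pt

45.5pt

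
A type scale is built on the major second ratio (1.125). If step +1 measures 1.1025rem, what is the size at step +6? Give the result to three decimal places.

The gap is 6 − (1) = 5 steps, so the factor is 1.125^5.
1.1025 × 1.125⁵ = 1.1025 × 1.80203 ≈ 1.987

1.987rem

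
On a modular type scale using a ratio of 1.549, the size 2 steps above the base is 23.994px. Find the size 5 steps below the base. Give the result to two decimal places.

1.12px

23.994 ÷ 1.549⁷ = 23.994 ÷ 21.39735 ≈ 1.121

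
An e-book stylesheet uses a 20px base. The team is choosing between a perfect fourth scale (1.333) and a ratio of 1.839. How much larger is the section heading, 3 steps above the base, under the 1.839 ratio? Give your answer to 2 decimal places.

77.02px

Perfect fourth: 20.0 × 1.333³ = 47.3719px
At 1.839: 20.0 × 1.839³ = 124.3871px
Difference: 124.3871 − 47.3719 = 77.0152px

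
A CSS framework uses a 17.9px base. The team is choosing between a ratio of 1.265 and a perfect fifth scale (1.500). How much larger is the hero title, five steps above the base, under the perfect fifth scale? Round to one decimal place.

At 1.265: 17.9 × 1.265⁵ = 57.984px
Perfect fifth: 17.9 × 1.500⁵ = 135.928px
Difference: 135.928 − 57.984 = 77.944px

77.9px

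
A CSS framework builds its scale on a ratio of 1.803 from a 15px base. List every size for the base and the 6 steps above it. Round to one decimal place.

15.0px, 27.0px, 48.8px, 87.9px, 158.5px, 285.8px, 515.3px

Step 0: 15px
Step 1: 15.0 × 1.803 = 27.0
Step 2: 15.0 × 1.803² = 48.8
Step 3: 15.0 × 1.803³ = 87.9
Step 4: 15.0 × 1.803⁴ = 158.5
Step 5: 15.0 × 1.803⁵ = 285.8
Step 6: 15.0 × 1.803⁶ = 515.3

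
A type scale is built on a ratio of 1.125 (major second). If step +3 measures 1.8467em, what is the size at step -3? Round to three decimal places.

0.911em

Moving from step +3 to step -3 is 6 steps down, so divide by r⁶.
1.8467 ÷ 1.125⁶ = 1.8467 ÷ 2.02729 ≈ 0.911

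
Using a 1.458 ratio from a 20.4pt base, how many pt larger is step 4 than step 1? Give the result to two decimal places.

Step 1: 20.4 × 1.458 = 29.7432pt
Step 4: 20.4 × 1.458⁴ = 92.1850pt
Difference: 92.1850 − 29.7432 = 62.4418pt

62.44pt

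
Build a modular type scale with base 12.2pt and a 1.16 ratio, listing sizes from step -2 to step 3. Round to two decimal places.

9.07pt, 10.52pt, 12.20pt, 14.15pt, 16.42pt, 19.04pt

Step -2: 12.2 ÷ 1.16² = 9.07
Step -1: 12.2 ÷ 1.16 = 10.52
Step 0: 12.2pt
Step 1: 12.2 × 1.16 = 14.15
Step 2: 12.2 × 1.16² = 16.42
Step 3: 12.2 × 1.16³ = 19.04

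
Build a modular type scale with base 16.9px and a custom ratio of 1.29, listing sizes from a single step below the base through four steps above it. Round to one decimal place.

Step -1: 16.9 ÷ 1.29 = 13.1
Step 0: 16.9px
Step 1: 16.9 × 1.29 = 21.8
Step 2: 16.9 × 1.29² = 28.1
Step 3: 16.9 × 1.29³ = 36.3
Step 4: 16.9 × 1.29⁴ = 46.8

13.1px, 16.9px, 21.8px, 28.1px, 36.3px, 46.8px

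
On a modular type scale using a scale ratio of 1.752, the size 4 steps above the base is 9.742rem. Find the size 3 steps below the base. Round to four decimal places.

0.1923rem

9.742 ÷ 1.752⁷ = 9.742 ÷ 50.66858 ≈ 0.1923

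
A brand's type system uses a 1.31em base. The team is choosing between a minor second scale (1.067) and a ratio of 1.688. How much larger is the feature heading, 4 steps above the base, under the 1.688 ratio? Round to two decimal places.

Minor second: 1.31 × 1.067⁴ = 1.6980em
At 1.688: 1.31 × 1.688⁴ = 10.6356em
Difference: 10.6356 − 1.6980 = 8.9376em

8.94em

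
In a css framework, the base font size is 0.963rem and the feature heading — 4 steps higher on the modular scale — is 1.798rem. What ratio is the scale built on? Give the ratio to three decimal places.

r⁴ = 1.798 / 0.963, so r = (1.798/0.963)^(1/4).
r = 1.8671^(1/4) ≈ 1.1689

1.169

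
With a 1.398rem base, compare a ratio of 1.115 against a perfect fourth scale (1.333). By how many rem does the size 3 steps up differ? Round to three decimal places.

At 1.115: 1.398 × 1.115³ = 1.93790rem
Perfect fourth: 1.398 × 1.333³ = 3.31129rem
Difference: 3.31129 − 1.93790 = 1.37339rem

1.373rem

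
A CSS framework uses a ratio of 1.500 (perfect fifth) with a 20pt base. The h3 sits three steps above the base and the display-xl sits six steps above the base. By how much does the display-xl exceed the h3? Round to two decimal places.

160.31pt

Step 3: 20.0 × 1.500³ = 67.5000pt
Step 6: 20.0 × 1.500⁶ = 227.8125pt
Difference: 227.8125 − 67.5000 = 160.3125pt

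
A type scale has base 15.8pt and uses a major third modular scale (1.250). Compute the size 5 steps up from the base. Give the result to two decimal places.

48.22pt

Each step on a modular scale multiplies by the ratio, so the size n steps from the base is base × ratioⁿ.
15.8 × 1.250⁵ = 15.8 × 3.05176 ≈ 48.22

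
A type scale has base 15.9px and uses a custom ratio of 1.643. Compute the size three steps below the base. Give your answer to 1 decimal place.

Each step on a modular scale multiplies by the ratio, so the size n steps from the base is base × ratioⁿ.
15.9 ÷ 1.643³ = 15.9 ÷ 4.43519 ≈ 3.58

3.6px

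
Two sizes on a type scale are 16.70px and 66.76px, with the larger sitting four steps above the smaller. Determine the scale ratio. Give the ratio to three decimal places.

The ratio satisfies 16.70 × r⁴ = 66.76, so r = (66.76 / 16.70)^(1/4).
r = 3.9976^(1/4) ≈ 1.4140

1.414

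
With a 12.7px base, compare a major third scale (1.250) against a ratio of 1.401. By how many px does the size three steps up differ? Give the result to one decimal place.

10.1px

Major third: 12.7 × 1.250³ = 24.805px
At 1.401: 12.7 × 1.401³ = 34.924px
Difference: 34.924 − 24.805 = 10.119px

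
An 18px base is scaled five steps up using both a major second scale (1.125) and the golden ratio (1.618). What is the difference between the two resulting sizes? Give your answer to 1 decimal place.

167.2px

Major second: 18.0 × 1.125⁵ = 32.437px
Golden ratio: 18.0 × 1.618⁵ = 199.602px
Difference: 199.602 − 32.437 = 167.165px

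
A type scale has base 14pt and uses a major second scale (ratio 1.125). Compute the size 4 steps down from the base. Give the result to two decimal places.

8.74pt

A modular type scale is a geometric sequence: sizeₙ = base × rⁿ.
14.0 ÷ 1.125⁴ = 14.0 ÷ 1.60181 ≈ 8.74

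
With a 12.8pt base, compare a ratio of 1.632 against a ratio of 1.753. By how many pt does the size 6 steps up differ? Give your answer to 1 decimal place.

129.6pt

At 1.632: 12.8 × 1.632⁶ = 241.842pt
At 1.753: 12.8 × 1.753⁶ = 371.451pt
Difference: 371.451 − 241.842 = 129.609pt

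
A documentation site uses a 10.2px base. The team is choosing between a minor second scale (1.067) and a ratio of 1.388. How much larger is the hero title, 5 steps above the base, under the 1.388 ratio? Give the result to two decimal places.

38.44px

Minor second: 10.2 × 1.067⁵ = 14.1066px
At 1.388: 10.2 × 1.388⁵ = 52.5469px
Difference: 52.5469 − 14.1066 = 38.4403px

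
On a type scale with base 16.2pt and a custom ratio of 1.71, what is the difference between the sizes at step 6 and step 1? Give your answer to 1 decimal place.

377.3pt

Step 1: 16.2 × 1.71 = 27.702pt
Step 6: 16.2 × 1.71⁶ = 405.034pt
Difference: 405.034 − 27.702 = 377.332pt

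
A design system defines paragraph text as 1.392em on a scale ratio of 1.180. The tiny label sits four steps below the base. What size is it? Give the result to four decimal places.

1.392 ÷ 1.180⁴ = 1.392 ÷ 1.93878 ≈ 0.7180

0.7180em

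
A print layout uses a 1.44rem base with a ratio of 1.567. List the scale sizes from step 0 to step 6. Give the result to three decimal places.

Step 0: 1.44rem
Step 1: 1.44 × 1.567 = 2.256
Step 2: 1.44 × 1.567² = 3.536
Step 3: 1.44 × 1.567³ = 5.541
Step 4: 1.44 × 1.567⁴ = 8.682
Step 5: 1.44 × 1.567⁵ = 13.605
Step 6: 1.44 × 1.567⁶ = 21.319

1.440rem, 2.256rem, 3.536rem, 5.541rem, 8.682rem, 13.605rem, 21.319rem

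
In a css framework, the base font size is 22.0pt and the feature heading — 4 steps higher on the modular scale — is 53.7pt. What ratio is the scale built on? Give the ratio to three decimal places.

1.250

r⁴ = 53.7 / 22.0, so r = (53.7/22.0)^(1/4).
r = 2.4409^(1/4) ≈ 1.2499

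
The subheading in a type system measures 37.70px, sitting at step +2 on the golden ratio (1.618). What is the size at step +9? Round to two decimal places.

1094.44px

37.70 × 1.618⁷ = 37.70 × 29.03017 ≈ 1094.438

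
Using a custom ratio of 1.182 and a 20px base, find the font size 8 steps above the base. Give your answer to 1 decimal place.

20.0 × 1.182⁸ = 20.0 × 3.81013 ≈ 76.20

76.2px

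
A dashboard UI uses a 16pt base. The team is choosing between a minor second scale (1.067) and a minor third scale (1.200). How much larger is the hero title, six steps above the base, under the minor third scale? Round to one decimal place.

24.2pt

Minor second: 16.0 × 1.067⁶ = 23.611pt
Minor third: 16.0 × 1.200⁶ = 47.776pt
Difference: 47.776 − 23.611 = 24.165pt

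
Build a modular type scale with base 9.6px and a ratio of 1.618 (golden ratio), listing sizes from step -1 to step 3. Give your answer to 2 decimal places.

Step -1: 9.6 ÷ 1.618 = 5.93
Step 0: 9.6px
Step 1: 9.6 × 1.618 = 15.53
Step 2: 9.6 × 1.618² = 25.13
Step 3: 9.6 × 1.618³ = 40.66

5.93px, 9.60px, 15.53px, 25.13px, 40.66px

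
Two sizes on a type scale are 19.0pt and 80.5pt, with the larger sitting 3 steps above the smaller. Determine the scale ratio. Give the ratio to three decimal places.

1.618

The ratio satisfies 19.0 × r³ = 80.5, so r = (80.5 / 19.0)^(1/3).
r = 4.2368^(1/3) ≈ 1.6181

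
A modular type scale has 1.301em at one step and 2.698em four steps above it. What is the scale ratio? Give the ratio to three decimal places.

1.200

The ratio satisfies 1.301 × r⁴ = 2.698, so r = (2.698 / 1.301)^(1/4).
r = 2.0738^(1/4) ≈ 1.2000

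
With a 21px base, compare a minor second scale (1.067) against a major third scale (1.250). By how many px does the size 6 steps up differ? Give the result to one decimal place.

Minor second: 21.0 × 1.067⁶ = 30.989px
Major third: 21.0 × 1.250⁶ = 80.109px
Difference: 80.109 − 30.989 = 49.120px

49.1px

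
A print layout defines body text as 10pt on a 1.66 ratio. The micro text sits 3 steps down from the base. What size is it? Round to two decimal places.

2.19pt

10.0 ÷ 1.66³ = 10.0 ÷ 4.57430 ≈ 2.19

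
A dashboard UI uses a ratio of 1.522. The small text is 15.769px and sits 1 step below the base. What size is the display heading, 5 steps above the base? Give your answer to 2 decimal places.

196.02px

The gap is 5 − (-1) = 6 steps, so the factor is 1.522^6.
15.769 × 1.522⁶ = 15.769 × 12.43048 ≈ 196.016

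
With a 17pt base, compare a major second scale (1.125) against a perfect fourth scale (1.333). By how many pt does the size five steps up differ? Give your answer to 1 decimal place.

Major second: 17.0 × 1.125⁵ = 30.635pt
Perfect fourth: 17.0 × 1.333⁵ = 71.548pt
Difference: 71.548 − 30.635 = 40.913pt

40.9pt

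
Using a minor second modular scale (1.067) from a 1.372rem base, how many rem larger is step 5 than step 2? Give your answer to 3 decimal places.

0.335rem

Step 2: 1.372 × 1.067² = 1.56201rem
Step 5: 1.372 × 1.067⁵ = 1.89748rem
Difference: 1.89748 − 1.56201 = 0.33547rem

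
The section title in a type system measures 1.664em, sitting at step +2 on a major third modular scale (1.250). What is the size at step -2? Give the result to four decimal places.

1.664 ÷ 1.250⁴ = 1.664 ÷ 2.44141 ≈ 0.6816

0.6816em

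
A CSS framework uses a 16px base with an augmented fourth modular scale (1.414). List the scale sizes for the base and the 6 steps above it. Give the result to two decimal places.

16.00px, 22.62px, 31.99px, 45.23px, 63.96px, 90.44px, 127.88px

Step 0: 16px
Step 1: 16.0 × 1.414 = 22.62
Step 2: 16.0 × 1.414² = 31.99
Step 3: 16.0 × 1.414³ = 45.23
Step 4: 16.0 × 1.414⁴ = 63.96
Step 5: 16.0 × 1.414⁵ = 90.44
Step 6: 16.0 × 1.414⁶ = 127.88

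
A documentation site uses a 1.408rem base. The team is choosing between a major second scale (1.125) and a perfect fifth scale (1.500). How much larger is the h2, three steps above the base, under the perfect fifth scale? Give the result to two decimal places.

Major second: 1.408 × 1.125³ = 2.0048rem
Perfect fifth: 1.408 × 1.500³ = 4.7520rem
Difference: 4.7520 − 2.0048 = 2.7472rem

2.75rem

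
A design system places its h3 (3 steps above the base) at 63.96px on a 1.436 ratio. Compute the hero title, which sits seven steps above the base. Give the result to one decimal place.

63.96 × 1.436⁴ = 63.96 × 4.25224 ≈ 271.973

272.0px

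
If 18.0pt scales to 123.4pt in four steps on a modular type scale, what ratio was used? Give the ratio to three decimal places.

1.618

r⁴ = 123.4 / 18.0, so r = (123.4/18.0)^(1/4).
r = 6.8556^(1/4) ≈ 1.6181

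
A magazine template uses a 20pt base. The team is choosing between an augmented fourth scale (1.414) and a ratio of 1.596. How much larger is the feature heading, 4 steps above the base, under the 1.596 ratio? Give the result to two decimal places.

49.81pt

Augmented fourth: 20.0 × 1.414⁴ = 79.9517pt
At 1.596: 20.0 × 1.596⁴ = 129.7662pt
Difference: 129.7662 − 79.9517 = 49.8145pt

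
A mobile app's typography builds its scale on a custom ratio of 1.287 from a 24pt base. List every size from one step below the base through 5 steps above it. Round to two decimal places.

18.65pt, 24.00pt, 30.89pt, 39.75pt, 51.16pt, 65.85pt, 84.74pt

Step -1: 24.0 ÷ 1.287 = 18.65
Step 0: 24pt
Step 1: 24.0 × 1.287 = 30.89
Step 2: 24.0 × 1.287² = 39.75
Step 3: 24.0 × 1.287³ = 51.16
Step 4: 24.0 × 1.287⁴ = 65.85
Step 5: 24.0 × 1.287⁵ = 84.74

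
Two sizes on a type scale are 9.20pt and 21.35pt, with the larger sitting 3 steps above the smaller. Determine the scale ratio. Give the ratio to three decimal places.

1.324

r³ = 21.35 / 9.20, so r = (21.35/9.20)^(1/3).
r = 2.3207^(1/3) ≈ 1.3239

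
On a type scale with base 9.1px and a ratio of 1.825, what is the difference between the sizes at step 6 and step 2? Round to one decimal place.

305.9px

Step 2: 9.1 × 1.825² = 30.309px
Step 6: 9.1 × 1.825⁶ = 336.216px
Difference: 336.216 − 30.309 = 305.907px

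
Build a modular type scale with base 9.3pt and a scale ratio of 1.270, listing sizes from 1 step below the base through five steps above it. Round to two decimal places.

7.32pt, 9.30pt, 11.81pt, 15.00pt, 19.05pt, 24.19pt, 30.73pt

Step -1: 9.3 ÷ 1.270 = 7.32
Step 0: 9.3pt
Step 1: 9.3 × 1.270 = 11.81
Step 2: 9.3 × 1.270² = 15.00
Step 3: 9.3 × 1.270³ = 19.05
Step 4: 9.3 × 1.270⁴ = 24.19
Step 5: 9.3 × 1.270⁵ = 30.73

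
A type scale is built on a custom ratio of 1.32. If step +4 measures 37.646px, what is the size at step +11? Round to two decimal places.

37.646 × 1.32⁷ = 37.646 × 6.98261 ≈ 262.867

262.87px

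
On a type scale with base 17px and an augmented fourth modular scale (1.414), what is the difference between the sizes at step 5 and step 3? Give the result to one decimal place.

48.0px

Step 3: 17.0 × 1.414³ = 48.061px
Step 5: 17.0 × 1.414⁵ = 96.094px
Difference: 96.094 − 48.061 = 48.033px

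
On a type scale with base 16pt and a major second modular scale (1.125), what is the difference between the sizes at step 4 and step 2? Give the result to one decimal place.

5.4pt

Step 2: 16.0 × 1.125² = 20.250pt
Step 4: 16.0 × 1.125⁴ = 25.629pt
Difference: 25.629 − 20.250 = 5.379pt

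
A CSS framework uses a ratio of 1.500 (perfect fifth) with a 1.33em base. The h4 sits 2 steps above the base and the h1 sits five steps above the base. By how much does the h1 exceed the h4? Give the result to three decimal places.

Step 2: 1.33 × 1.500² = 2.99250em
Step 5: 1.33 × 1.500⁵ = 10.09969em
Difference: 10.09969 − 2.99250 = 7.10719em

7.107em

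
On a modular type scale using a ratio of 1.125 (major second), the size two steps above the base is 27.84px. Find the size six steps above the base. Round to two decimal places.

44.59px

27.84 × 1.125⁴ = 27.84 × 1.60181 ≈ 44.594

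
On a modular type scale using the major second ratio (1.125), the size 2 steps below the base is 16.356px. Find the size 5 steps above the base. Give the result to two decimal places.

37.30px

16.356 × 1.125⁷ = 16.356 × 2.28070 ≈ 37.303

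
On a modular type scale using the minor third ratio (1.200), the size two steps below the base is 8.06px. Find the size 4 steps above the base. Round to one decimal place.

The gap is 4 − (-2) = 6 steps, so the factor is 1.200^6.
8.06 × 1.200⁶ = 8.06 × 2.98598 ≈ 24.067

24.1px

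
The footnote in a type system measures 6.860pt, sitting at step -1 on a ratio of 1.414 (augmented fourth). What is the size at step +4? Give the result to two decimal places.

Moving from step -1 to step +4 is 5 steps up, so multiply by r⁵.
6.860 × 1.414⁵ = 6.860 × 5.65258 ≈ 38.777

38.78pt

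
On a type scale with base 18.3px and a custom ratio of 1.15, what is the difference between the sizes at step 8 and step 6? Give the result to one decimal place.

13.7px

Step 6: 18.3 × 1.15⁶ = 42.329px
Step 8: 18.3 × 1.15⁸ = 55.980px
Difference: 55.980 − 42.329 = 13.651px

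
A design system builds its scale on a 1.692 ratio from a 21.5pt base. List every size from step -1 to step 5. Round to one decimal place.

Step -1: 21.5 ÷ 1.692 = 12.7
Step 0: 21.5pt
Step 1: 21.5 × 1.692 = 36.4
Step 2: 21.5 × 1.692² = 61.6
Step 3: 21.5 × 1.692³ = 104.1
Step 4: 21.5 × 1.692⁴ = 176.2
Step 5: 21.5 × 1.692⁵ = 298.2

12.7pt, 21.5pt, 36.4pt, 61.6pt, 104.1pt, 176.2pt, 298.2pt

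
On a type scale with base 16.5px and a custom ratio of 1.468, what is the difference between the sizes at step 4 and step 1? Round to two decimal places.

52.41px

Step 1: 16.5 × 1.468 = 24.2220px
Step 4: 16.5 × 1.468⁴ = 76.6281px
Difference: 76.6281 − 24.2220 = 52.4061px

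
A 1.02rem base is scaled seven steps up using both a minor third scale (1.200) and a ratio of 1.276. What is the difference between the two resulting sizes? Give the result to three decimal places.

Minor third: 1.02 × 1.200⁷ = 3.65484rem
At 1.276: 1.02 × 1.276⁷ = 5.61765rem
Difference: 5.61765 − 3.65484 = 1.96281rem

1.963rem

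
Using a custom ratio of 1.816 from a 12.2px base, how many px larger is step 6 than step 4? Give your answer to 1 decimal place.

304.9px

Step 4: 12.2 × 1.816⁴ = 132.685px
Step 6: 12.2 × 1.816⁶ = 437.577px
Difference: 437.577 − 132.685 = 304.892px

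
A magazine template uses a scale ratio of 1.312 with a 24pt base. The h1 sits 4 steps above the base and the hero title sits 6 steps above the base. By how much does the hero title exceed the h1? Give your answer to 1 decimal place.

Step 4: 24.0 × 1.312⁴ = 71.113pt
Step 6: 24.0 × 1.312⁶ = 122.409pt
Difference: 122.409 − 71.113 = 51.296pt

51.3pt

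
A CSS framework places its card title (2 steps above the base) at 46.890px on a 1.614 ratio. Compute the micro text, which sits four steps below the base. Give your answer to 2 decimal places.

2.65px

46.890 ÷ 1.614⁶ = 46.890 ÷ 17.67751 ≈ 2.653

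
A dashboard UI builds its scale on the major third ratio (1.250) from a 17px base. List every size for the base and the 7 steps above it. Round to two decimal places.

Step 0: 17px
Step 1: 17.0 × 1.250 = 21.25
Step 2: 17.0 × 1.250² = 26.56
Step 3: 17.0 × 1.250³ = 33.20
Step 4: 17.0 × 1.250⁴ = 41.50
Step 5: 17.0 × 1.250⁵ = 51.88
Step 6: 17.0 × 1.250⁶ = 64.85
Step 7: 17.0 × 1.250⁷ = 81.06

17.00px, 21.25px, 26.56px, 33.20px, 41.50px, 51.88px, 64.85px, 81.06px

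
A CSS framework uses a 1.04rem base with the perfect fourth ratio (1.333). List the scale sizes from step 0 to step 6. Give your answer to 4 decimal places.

1.0400rem, 1.3863rem, 1.8480rem, 2.4633rem, 3.2836rem, 4.3771rem, 5.8346rem

Step 0: 1.04rem
Step 1: 1.04 × 1.333 = 1.3863
Step 2: 1.04 × 1.333² = 1.8480
Step 3: 1.04 × 1.333³ = 2.4633
Step 4: 1.04 × 1.333⁴ = 3.2836
Step 5: 1.04 × 1.333⁵ = 4.3771
Step 6: 1.04 × 1.333⁶ = 5.8346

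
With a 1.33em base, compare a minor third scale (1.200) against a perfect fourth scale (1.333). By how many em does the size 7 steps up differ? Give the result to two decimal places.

5.18em

Minor third: 1.33 × 1.200⁷ = 4.7656em
Perfect fourth: 1.33 × 1.333⁷ = 9.9463em
Difference: 9.9463 − 4.7656 = 5.1807em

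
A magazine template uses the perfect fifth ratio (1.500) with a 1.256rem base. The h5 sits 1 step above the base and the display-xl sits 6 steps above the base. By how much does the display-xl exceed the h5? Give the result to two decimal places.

Step 1: 1.256 × 1.500 = 1.8840rem
Step 6: 1.256 × 1.500⁶ = 14.3066rem
Difference: 14.3066 − 1.8840 = 12.4226rem

12.42rem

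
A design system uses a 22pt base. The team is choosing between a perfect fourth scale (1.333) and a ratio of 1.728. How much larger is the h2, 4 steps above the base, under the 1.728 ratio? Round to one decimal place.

Perfect fourth: 22.0 × 1.333⁴ = 69.461pt
At 1.728: 22.0 × 1.728⁴ = 196.154pt
Difference: 196.154 − 69.461 = 126.693pt

126.7pt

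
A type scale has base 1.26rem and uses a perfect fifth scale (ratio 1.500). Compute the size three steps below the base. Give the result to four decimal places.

1.26 ÷ 1.500³ = 1.26 ÷ 3.37500 ≈ 0.3733

0.3733rem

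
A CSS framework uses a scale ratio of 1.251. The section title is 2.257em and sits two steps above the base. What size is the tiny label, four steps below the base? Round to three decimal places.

0.589em

Moving from step +2 to step -4 is 6 steps down, so divide by r⁶.
2.257 ÷ 1.251⁶ = 2.257 ÷ 3.83304 ≈ 0.589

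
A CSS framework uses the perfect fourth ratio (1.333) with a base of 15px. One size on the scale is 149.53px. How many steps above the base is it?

8

1.333ⁿ = 149.53 / 15 = 9.9687
n = ln(9.9687) / ln(1.333) = 2.2994 / 0.2874 ≈ 8.00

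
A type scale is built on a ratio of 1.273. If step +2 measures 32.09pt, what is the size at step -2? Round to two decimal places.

12.22pt

Moving from step +2 to step -2 is 4 steps down, so divide by r⁴.
32.09 ÷ 1.273⁴ = 32.09 ÷ 2.62611 ≈ 12.220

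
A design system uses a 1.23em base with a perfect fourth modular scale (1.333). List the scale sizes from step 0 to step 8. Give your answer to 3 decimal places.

1.230em, 1.640em, 2.186em, 2.913em, 3.884em, 5.177em, 6.901em, 9.198em, 12.262em

Step 0: 1.23em
Step 1: 1.23 × 1.333 = 1.640
Step 2: 1.23 × 1.333² = 2.186
Step 3: 1.23 × 1.333³ = 2.913
Step 4: 1.23 × 1.333⁴ = 3.884
Step 5: 1.23 × 1.333⁵ = 5.177
Step 6: 1.23 × 1.333⁶ = 6.901
Step 7: 1.23 × 1.333⁷ = 9.198
Step 8: 1.23 × 1.333⁸ = 12.262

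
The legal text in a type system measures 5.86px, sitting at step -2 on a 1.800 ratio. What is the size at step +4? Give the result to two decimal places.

199.31px

Moving from step -2 to step +4 is 6 steps up, so multiply by r⁶.
5.86 × 1.800⁶ = 5.86 × 34.01222 ≈ 199.312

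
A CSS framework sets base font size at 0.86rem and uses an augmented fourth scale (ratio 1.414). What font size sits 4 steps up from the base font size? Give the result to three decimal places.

3.438rem

A modular type scale is a geometric sequence: sizeₙ = base × rⁿ.
0.86 × 1.414⁴ = 0.86 × 3.99758 ≈ 3.438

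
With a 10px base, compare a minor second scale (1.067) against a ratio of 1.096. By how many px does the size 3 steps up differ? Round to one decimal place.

1.0px

Minor second: 10.0 × 1.067³ = 12.148px
At 1.096: 10.0 × 1.096³ = 13.165px
Difference: 13.165 − 12.148 = 1.017px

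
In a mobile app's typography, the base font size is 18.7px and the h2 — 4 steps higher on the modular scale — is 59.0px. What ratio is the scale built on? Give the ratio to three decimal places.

The ratio satisfies 18.7 × r⁴ = 59.0, so r = (59.0 / 18.7)^(1/4).
r = 3.1551^(1/4) ≈ 1.3328

1.333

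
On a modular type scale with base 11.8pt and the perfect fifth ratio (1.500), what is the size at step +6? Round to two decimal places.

134.41pt

11.8 × 1.500⁶ = 11.8 × 11.39062 ≈ 134.41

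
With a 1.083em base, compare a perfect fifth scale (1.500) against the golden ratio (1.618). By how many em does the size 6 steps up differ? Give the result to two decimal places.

Perfect fifth: 1.083 × 1.500⁶ = 12.3360em
Golden ratio: 1.083 × 1.618⁶ = 19.4312em
Difference: 19.4312 − 12.3360 = 7.0952em

7.10em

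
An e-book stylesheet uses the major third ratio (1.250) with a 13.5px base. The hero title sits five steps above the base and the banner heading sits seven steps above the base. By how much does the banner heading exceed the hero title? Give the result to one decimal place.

Step 5: 13.5 × 1.250⁵ = 41.199px
Step 7: 13.5 × 1.250⁷ = 64.373px
Difference: 64.373 − 41.199 = 23.174px

23.2px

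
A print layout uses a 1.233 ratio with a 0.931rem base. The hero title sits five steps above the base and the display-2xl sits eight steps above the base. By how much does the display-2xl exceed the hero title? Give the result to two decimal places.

Step 5: 0.931 × 1.233⁵ = 2.6532rem
Step 8: 0.931 × 1.233⁸ = 4.9734rem
Difference: 4.9734 − 2.6532 = 2.3202rem

2.32rem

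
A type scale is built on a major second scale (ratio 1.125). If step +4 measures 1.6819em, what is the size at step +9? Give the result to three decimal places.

The gap is 9 − (4) = 5 steps, so the factor is 1.125^5.
1.6819 × 1.125⁵ = 1.6819 × 1.80203 ≈ 3.031

3.031em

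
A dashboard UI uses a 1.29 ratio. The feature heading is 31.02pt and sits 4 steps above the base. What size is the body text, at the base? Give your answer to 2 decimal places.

11.20pt

31.02 ÷ 1.29⁴ = 31.02 ÷ 2.76923 ≈ 11.202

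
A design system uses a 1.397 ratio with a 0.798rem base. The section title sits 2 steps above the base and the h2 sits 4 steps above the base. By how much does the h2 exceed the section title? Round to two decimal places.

Step 2: 0.798 × 1.397² = 1.5574rem
Step 4: 0.798 × 1.397⁴ = 3.0394rem
Difference: 3.0394 − 1.5574 = 1.4820rem

1.48rem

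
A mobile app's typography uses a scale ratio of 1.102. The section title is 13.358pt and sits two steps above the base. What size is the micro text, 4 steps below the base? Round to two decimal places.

7.46pt

The gap is -4 − (2) = -6 steps, so the factor is 1.102^-6.
13.358 ÷ 1.102⁶ = 13.358 ÷ 1.79098 ≈ 7.459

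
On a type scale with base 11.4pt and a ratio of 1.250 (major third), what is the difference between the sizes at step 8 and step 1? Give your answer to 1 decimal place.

Step 1: 11.4 × 1.250 = 14.250pt
Step 8: 11.4 × 1.250⁸ = 67.949pt
Difference: 67.949 − 14.250 = 53.699pt

53.7pt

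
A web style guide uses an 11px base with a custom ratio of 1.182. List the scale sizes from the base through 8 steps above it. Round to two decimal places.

Step 0: 11px
Step 1: 11.0 × 1.182 = 13.00
Step 2: 11.0 × 1.182² = 15.37
Step 3: 11.0 × 1.182³ = 18.17
Step 4: 11.0 × 1.182⁴ = 21.47
Step 5: 11.0 × 1.182⁵ = 25.38
Step 6: 11.0 × 1.182⁶ = 30.00
Step 7: 11.0 × 1.182⁷ = 35.46
Step 8: 11.0 × 1.182⁸ = 41.91

11.00px, 13.00px, 15.37px, 18.17px, 21.47px, 25.38px, 30.00px, 35.46px, 41.91px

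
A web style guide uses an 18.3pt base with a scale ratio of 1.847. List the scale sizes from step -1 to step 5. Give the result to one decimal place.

Step -1: 18.3 ÷ 1.847 = 9.9
Step 0: 18.3pt
Step 1: 18.3 × 1.847 = 33.8
Step 2: 18.3 × 1.847² = 62.4
Step 3: 18.3 × 1.847³ = 115.3
Step 4: 18.3 × 1.847⁴ = 213.0
Step 5: 18.3 × 1.847⁵ = 393.4

9.9pt, 18.3pt, 33.8pt, 62.4pt, 115.3pt, 213.0pt, 393.4pt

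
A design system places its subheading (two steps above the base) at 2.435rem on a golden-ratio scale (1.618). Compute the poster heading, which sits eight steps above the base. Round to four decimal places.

2.435 × 1.618⁶ = 2.435 × 17.94201 ≈ 43.6888

43.6888rem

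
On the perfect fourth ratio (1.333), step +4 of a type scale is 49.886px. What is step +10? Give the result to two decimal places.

Moving from step +4 to step +10 is 6 steps up, so multiply by r⁶.
49.886 × 1.333⁶ = 49.886 × 5.61023 ≈ 279.872

279.87px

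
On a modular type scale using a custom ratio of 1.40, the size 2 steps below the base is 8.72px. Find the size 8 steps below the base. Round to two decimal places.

1.16px

Moving from step -2 to step -8 is 6 steps down, so divide by r⁶.
8.72 ÷ 1.40⁶ = 8.72 ÷ 7.52954 ≈ 1.158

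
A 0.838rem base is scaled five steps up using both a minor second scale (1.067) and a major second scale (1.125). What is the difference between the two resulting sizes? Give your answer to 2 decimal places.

Minor second: 0.838 × 1.067⁵ = 1.1590rem
Major second: 0.838 × 1.125⁵ = 1.5101rem
Difference: 1.5101 − 1.1590 = 0.3511rem

0.35rem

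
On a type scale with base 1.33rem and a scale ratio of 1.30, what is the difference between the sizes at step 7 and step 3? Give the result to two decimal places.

Step 3: 1.33 × 1.30³ = 2.9220rem
Step 7: 1.33 × 1.30⁷ = 8.3456rem
Difference: 8.3456 − 2.9220 = 5.4236rem

5.42rem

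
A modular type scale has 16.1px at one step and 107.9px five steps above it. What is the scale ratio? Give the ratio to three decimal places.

r⁵ = 107.9 / 16.1, so r = (107.9/16.1)^(1/5).
r = 6.7019^(1/5) ≈ 1.4630

1.463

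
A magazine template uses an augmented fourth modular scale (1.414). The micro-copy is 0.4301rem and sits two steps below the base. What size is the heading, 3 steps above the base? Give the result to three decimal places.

2.431rem

0.4301 × 1.414⁵ = 0.4301 × 5.65258 ≈ 2.431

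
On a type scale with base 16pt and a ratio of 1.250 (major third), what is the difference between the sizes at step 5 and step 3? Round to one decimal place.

Step 3: 16.0 × 1.250³ = 31.250pt
Step 5: 16.0 × 1.250⁵ = 48.828pt
Difference: 48.828 − 31.250 = 17.578pt

17.6pt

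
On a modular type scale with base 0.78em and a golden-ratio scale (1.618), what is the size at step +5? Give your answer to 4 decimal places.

0.78 × 1.618⁵ = 0.78 × 11.08901 ≈ 8.6494

8.6494em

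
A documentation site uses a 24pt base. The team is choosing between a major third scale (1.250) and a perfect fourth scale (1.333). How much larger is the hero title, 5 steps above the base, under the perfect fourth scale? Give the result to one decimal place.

27.8pt

Major third: 24.0 × 1.250⁵ = 73.242pt
Perfect fourth: 24.0 × 1.333⁵ = 101.009pt
Difference: 101.009 − 73.242 = 27.767pt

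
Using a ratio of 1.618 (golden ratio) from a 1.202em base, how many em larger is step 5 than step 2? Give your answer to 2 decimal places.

10.18em

Step 2: 1.202 × 1.618² = 3.1467em
Step 5: 1.202 × 1.618⁵ = 13.3290em
Difference: 13.3290 − 3.1467 = 10.1823em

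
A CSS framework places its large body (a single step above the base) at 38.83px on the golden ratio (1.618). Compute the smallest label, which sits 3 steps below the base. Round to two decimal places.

5.67px

38.83 ÷ 1.618⁴ = 38.83 ÷ 6.85353 ≈ 5.666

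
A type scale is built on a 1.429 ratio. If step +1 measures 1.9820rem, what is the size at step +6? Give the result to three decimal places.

1.9820 × 1.429⁵ = 1.9820 × 5.95883 ≈ 11.810

11.810rem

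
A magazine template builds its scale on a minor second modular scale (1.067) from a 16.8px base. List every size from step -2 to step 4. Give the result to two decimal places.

14.76px, 15.75px, 16.80px, 17.93px, 19.13px, 20.41px, 21.78px

Step -2: 16.8 ÷ 1.067² = 14.76
Step -1: 16.8 ÷ 1.067 = 15.75
Step 0: 16.8px
Step 1: 16.8 × 1.067 = 17.93
Step 2: 16.8 × 1.067² = 19.13
Step 3: 16.8 × 1.067³ = 20.41
Step 4: 16.8 × 1.067⁴ = 21.78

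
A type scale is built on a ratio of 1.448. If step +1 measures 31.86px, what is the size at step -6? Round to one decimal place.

31.86 ÷ 1.448⁷ = 31.86 ÷ 13.34689 ≈ 2.387

2.4px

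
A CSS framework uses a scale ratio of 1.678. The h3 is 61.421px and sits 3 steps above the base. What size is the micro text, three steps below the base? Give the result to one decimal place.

2.8px

The gap is -3 − (3) = -6 steps, so the factor is 1.678^-6.
61.421 ÷ 1.678⁶ = 61.421 ÷ 22.32296 ≈ 2.751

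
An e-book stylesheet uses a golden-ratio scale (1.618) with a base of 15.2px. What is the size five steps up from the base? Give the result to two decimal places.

15.2 × 1.618⁵ = 15.2 × 11.08901 ≈ 168.55

168.55px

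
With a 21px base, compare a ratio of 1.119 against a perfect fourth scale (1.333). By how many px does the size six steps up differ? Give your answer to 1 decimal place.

At 1.119: 21.0 × 1.119⁶ = 41.229px
Perfect fourth: 21.0 × 1.333⁶ = 117.815px
Difference: 117.815 − 41.229 = 76.586px

76.6px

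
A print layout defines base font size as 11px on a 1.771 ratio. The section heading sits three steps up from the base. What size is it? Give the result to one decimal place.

61.1px

Each step on a modular scale multiplies by the ratio, so the size n steps from the base is base × ratioⁿ.
11.0 × 1.771³ = 11.0 × 5.55464 ≈ 61.10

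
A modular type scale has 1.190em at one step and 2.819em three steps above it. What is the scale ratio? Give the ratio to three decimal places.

1.333

r³ = 2.819 / 1.190, so r = (2.819/1.190)^(1/3).
r = 2.3689^(1/3) ≈ 1.3331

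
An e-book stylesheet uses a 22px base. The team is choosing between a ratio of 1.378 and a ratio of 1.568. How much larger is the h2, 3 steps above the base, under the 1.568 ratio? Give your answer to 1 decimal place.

27.2px

At 1.378: 22.0 × 1.378³ = 57.567px
At 1.568: 22.0 × 1.568³ = 84.813px
Difference: 84.813 − 57.567 = 27.246px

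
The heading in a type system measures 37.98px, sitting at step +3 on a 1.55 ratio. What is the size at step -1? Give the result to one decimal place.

37.98 ÷ 1.55⁴ = 37.98 ÷ 5.77201 ≈ 6.580

6.6px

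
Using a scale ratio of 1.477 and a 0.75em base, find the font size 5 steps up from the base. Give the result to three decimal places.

5.272em

Each step on a modular scale multiplies by the ratio, so the size n steps from the base is base × ratioⁿ.
0.75 × 1.477⁵ = 0.75 × 7.02914 ≈ 5.272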